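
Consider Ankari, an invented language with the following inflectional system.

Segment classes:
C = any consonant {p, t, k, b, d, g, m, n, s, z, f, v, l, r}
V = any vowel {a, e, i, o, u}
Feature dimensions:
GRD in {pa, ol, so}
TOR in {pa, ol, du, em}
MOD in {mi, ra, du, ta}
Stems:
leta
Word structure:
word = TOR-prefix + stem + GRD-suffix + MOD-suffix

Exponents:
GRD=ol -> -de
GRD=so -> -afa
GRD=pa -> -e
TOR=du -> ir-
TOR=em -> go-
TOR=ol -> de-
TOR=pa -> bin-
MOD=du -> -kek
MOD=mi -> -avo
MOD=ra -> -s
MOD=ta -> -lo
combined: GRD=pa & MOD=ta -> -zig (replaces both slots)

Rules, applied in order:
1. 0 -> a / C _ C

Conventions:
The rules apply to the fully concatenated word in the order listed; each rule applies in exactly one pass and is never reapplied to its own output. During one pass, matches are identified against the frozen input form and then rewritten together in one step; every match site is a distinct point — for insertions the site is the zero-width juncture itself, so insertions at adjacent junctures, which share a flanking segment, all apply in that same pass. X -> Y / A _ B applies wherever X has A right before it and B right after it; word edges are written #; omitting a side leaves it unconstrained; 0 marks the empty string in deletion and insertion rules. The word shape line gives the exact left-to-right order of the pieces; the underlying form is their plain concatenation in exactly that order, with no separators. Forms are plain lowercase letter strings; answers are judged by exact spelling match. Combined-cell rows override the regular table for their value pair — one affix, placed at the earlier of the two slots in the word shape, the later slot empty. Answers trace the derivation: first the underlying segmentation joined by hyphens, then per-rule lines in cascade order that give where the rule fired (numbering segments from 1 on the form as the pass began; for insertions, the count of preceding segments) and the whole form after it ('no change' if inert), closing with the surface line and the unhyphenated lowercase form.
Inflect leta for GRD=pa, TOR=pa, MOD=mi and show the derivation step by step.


underlying: bin-leta-e-avo
1. 0 -> a / C _ C: inserts after position(s) 3: binaletaeavo
surface: binaletaeavo


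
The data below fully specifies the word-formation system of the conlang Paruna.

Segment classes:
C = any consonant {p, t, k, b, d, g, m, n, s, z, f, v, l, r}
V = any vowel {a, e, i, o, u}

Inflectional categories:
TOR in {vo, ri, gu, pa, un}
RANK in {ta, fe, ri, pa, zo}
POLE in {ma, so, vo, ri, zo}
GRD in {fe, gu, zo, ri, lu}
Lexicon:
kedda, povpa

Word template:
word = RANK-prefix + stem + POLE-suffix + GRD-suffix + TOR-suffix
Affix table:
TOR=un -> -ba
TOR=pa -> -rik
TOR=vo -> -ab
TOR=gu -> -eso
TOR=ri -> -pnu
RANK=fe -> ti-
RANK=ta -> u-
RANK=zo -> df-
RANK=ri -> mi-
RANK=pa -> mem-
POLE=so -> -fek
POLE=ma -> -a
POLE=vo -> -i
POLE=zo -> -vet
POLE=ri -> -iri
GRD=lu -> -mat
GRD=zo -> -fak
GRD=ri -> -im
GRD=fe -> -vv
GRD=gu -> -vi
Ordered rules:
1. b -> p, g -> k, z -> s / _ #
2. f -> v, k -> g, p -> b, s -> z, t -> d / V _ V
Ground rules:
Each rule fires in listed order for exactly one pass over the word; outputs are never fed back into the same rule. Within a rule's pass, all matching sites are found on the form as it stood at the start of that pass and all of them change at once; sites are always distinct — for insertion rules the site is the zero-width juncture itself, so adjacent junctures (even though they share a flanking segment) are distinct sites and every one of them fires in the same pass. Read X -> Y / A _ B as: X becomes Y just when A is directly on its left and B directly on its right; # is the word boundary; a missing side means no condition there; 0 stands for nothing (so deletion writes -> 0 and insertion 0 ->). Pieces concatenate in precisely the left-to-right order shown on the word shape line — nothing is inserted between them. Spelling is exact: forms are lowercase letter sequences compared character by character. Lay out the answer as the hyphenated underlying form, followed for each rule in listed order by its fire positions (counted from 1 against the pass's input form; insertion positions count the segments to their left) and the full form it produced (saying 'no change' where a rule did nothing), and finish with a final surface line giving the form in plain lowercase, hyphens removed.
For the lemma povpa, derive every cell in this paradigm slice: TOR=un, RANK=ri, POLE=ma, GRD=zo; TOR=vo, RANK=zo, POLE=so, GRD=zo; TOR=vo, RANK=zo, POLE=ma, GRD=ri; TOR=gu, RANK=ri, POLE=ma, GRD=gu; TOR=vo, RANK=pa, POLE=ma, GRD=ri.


cell TOR=un, RANK=ri, POLE=ma, GRD=zo:
underlying: mi-povpa-a-fak-ba
1. b -> p, g -> k, z -> s / _ #: no change
2. f -> v, k -> g, p -> b, s -> z, t -> d / V _ V: fires at position(s) 3, 9: mibovpaavakba
surface: mibovpaavakba

cell TOR=vo, RANK=zo, POLE=so, GRD=zo:
underlying: df-povpa-fek-fak-ab
1. b -> p, g -> k, z -> s / _ #: fires at position(s) 15: dfpovpafekfakap
2. f -> v, k -> g, p -> b, s -> z, t -> d / V _ V: fires at position(s) 8, 13: dfpovpavekfagap
surface: dfpovpavekfagap

cell TOR=vo, RANK=zo, POLE=ma, GRD=ri:
underlying: df-povpa-a-im-ab
1. b -> p, g -> k, z -> s / _ #: fires at position(s) 12: dfpovpaaimap
2. f -> v, k -> g, p -> b, s -> z, t -> d / V _ V: no change
surface: dfpovpaaimap

cell TOR=gu, RANK=ri, POLE=ma, GRD=gu:
underlying: mi-povpa-a-vi-eso
1. b -> p, g -> k, z -> s / _ #: no change
2. f -> v, k -> g, p -> b, s -> z, t -> d / V _ V: fires at position(s) 3, 12: mibovpaaviezo
surface: mibovpaaviezo

cell TOR=vo, RANK=pa, POLE=ma, GRD=ri:
underlying: mem-povpa-a-im-ab
1. b -> p, g -> k, z -> s / _ #: fires at position(s) 13: mempovpaaimap
2. f -> v, k -> g, p -> b, s -> z, t -> d / V _ V: no change
surface: mempovpaaimap


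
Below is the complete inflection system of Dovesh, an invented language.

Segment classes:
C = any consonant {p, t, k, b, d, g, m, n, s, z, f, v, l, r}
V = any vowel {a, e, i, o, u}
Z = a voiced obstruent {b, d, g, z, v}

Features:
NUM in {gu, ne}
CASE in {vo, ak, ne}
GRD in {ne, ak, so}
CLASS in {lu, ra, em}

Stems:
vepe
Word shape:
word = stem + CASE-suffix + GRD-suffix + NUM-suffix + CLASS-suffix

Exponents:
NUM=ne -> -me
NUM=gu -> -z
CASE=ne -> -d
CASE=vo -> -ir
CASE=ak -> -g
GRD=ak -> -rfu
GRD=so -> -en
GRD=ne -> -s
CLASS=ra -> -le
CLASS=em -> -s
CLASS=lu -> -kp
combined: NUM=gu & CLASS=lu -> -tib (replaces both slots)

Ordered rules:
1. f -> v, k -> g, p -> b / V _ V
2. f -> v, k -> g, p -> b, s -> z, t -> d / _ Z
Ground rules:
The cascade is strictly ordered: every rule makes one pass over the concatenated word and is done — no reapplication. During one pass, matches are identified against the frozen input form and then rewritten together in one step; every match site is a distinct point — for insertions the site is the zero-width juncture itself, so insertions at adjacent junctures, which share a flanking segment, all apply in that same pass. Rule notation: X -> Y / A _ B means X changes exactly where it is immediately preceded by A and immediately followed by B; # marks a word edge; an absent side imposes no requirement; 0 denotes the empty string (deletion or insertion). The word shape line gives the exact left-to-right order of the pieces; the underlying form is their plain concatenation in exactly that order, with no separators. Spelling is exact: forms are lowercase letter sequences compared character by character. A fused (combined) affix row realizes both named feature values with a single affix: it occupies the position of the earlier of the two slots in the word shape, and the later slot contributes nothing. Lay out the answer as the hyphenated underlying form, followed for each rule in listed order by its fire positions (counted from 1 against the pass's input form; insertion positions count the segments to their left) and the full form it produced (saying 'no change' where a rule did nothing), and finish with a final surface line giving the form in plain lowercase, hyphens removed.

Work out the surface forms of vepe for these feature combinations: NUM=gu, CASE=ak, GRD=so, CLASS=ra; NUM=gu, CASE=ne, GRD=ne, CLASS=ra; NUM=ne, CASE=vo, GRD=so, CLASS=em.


cell NUM=gu, CASE=ak, GRD=so, CLASS=ra:
underlying: vepe-g-en-z-le
1. f -> v, k -> g, p -> b / V _ V: fires at position(s) 3: vebegenzle
2. f -> v, k -> g, p -> b, s -> z, t -> d / _ Z: no change
surface: vebegenzle

cell NUM=gu, CASE=ne, GRD=ne, CLASS=ra:
underlying: vepe-d-s-z-le
1. f -> v, k -> g, p -> b / V _ V: fires at position(s) 3: vebedszle
2. f -> v, k -> g, p -> b, s -> z, t -> d / _ Z: fires at position(s) 6: vebedzzle
surface: vebedzzle

cell NUM=ne, CASE=vo, GRD=so, CLASS=em:
underlying: vepe-ir-en-me-s
1. f -> v, k -> g, p -> b / V _ V: fires at position(s) 3: vebeirenmes
2. f -> v, k -> g, p -> b, s -> z, t -> d / _ Z: no change
surface: vebeirenmes


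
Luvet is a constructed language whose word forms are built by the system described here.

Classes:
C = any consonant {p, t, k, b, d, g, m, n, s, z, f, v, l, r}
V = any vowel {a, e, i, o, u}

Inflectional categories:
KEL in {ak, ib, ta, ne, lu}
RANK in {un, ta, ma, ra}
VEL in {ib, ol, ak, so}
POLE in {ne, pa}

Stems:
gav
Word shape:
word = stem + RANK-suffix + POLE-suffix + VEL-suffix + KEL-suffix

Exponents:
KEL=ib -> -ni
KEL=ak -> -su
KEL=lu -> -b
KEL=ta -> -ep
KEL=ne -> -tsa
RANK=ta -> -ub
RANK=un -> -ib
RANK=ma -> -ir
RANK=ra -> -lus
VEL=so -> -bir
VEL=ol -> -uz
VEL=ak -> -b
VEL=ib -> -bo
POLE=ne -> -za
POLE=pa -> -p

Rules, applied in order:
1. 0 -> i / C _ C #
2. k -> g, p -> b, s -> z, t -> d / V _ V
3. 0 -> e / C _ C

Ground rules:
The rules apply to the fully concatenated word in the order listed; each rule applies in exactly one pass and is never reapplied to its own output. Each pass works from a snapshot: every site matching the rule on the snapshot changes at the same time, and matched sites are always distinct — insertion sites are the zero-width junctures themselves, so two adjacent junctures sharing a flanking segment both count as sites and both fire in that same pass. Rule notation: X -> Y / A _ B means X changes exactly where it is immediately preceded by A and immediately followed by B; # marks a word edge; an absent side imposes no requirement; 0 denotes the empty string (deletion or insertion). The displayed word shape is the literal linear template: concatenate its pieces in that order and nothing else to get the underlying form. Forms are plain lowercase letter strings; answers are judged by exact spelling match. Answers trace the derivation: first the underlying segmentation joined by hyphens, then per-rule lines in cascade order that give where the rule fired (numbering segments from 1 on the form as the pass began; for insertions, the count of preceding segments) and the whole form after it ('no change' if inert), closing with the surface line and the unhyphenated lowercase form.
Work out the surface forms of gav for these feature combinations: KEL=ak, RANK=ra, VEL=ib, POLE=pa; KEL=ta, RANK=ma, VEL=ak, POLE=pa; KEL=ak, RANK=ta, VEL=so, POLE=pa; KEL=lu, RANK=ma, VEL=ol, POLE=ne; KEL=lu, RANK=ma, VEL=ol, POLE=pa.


cell KEL=ak, RANK=ra, VEL=ib, POLE=pa:
underlying: gav-lus-p-bo-su
1. 0 -> i / C _ C #: no change
2. k -> g, p -> b, s -> z, t -> d / V _ V: fires at position(s) 10: gavluspbozu
3. 0 -> e / C _ C: inserts after position(s) 3, 6, 7: gavelusepebozu
surface: gavelusepebozu

cell KEL=ta, RANK=ma, VEL=ak, POLE=pa:
underlying: gav-ir-p-b-ep
1. 0 -> i / C _ C #: no change
2. k -> g, p -> b, s -> z, t -> d / V _ V: no change
3. 0 -> e / C _ C: inserts after position(s) 5, 6: gavirepebep
surface: gavirepebep

cell KEL=ak, RANK=ta, VEL=so, POLE=pa:
underlying: gav-ub-p-bir-su
1. 0 -> i / C _ C #: no change
2. k -> g, p -> b, s -> z, t -> d / V _ V: no change
3. 0 -> e / C _ C: inserts after position(s) 5, 6, 9: gavubepebiresu
surface: gavubepebiresu

cell KEL=lu, RANK=ma, VEL=ol, POLE=ne:
underlying: gav-ir-za-uz-b
1. 0 -> i / C _ C #: inserts after position(s) 9: gavirzauzib
2. k -> g, p -> b, s -> z, t -> d / V _ V: no change
3. 0 -> e / C _ C: inserts after position(s) 5: gavirezauzib
surface: gavirezauzib

cell KEL=lu, RANK=ma, VEL=ol, POLE=pa:
underlying: gav-ir-p-uz-b
1. 0 -> i / C _ C #: inserts after position(s) 8: gavirpuzib
2. k -> g, p -> b, s -> z, t -> d / V _ V: no change
3. 0 -> e / C _ C: inserts after position(s) 5: gavirepuzib
surface: gavirepuzib


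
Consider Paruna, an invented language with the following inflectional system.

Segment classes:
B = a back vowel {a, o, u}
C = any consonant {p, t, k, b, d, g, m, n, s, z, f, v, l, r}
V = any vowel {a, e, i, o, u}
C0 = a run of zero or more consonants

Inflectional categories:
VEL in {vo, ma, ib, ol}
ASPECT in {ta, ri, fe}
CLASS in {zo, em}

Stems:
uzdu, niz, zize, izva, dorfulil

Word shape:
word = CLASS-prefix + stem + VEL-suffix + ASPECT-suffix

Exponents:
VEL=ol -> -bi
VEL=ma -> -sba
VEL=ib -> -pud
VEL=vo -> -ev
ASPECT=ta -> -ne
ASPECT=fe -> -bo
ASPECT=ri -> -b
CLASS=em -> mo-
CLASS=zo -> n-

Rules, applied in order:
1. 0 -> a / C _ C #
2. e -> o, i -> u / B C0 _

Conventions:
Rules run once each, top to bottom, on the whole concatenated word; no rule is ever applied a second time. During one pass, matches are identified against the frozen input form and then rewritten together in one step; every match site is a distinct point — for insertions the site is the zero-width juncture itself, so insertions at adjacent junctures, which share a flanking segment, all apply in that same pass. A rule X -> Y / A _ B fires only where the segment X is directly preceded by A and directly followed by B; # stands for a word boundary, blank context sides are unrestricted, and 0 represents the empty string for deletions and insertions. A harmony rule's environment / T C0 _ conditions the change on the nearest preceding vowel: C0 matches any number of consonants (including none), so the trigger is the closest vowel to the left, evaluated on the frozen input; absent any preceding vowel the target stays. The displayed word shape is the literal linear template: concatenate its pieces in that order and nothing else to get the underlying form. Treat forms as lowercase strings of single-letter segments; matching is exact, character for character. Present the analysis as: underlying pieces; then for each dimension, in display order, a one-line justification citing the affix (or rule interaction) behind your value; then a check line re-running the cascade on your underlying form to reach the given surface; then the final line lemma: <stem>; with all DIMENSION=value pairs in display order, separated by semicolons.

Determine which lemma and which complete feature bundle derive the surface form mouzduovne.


underlying: mo-uzdu-ev-ne
VEL=vo - signalled by the affix -ev
ASPECT=ta - signalled by the affix -ne
CLASS=em - signalled by the affix mo-
check: mouzduevne -> mouzduevne -> mouzduovne
lemma: uzdu; VEL=vo; ASPECT=ta; CLASS=em


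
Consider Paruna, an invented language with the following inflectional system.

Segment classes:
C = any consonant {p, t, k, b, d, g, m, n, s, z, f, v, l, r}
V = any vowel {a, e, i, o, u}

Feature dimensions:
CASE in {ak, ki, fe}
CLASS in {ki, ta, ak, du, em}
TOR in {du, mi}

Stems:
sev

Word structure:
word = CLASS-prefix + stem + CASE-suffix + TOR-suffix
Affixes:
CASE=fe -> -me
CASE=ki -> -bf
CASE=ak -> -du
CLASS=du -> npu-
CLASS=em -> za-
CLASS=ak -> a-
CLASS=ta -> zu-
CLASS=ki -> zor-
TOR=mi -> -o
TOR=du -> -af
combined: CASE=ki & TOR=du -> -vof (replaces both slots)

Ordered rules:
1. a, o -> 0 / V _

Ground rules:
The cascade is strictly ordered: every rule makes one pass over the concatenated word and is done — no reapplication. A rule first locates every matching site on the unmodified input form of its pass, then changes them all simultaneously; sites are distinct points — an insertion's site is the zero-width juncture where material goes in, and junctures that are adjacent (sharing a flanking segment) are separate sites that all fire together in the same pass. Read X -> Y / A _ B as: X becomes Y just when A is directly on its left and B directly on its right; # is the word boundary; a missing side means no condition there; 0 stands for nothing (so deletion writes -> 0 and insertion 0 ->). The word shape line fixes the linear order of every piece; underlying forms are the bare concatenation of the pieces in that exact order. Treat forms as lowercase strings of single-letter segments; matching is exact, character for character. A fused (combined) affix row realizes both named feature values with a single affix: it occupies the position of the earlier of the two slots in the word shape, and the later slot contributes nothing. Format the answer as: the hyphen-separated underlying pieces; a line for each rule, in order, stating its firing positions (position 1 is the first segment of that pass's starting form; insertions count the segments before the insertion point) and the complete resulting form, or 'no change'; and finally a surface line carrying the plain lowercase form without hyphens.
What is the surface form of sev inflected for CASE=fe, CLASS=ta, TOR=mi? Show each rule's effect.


underlying: zu-sev-me-o
1. a, o -> 0 / V _: fires at position(s) 8: zusevme
surface: zusevme


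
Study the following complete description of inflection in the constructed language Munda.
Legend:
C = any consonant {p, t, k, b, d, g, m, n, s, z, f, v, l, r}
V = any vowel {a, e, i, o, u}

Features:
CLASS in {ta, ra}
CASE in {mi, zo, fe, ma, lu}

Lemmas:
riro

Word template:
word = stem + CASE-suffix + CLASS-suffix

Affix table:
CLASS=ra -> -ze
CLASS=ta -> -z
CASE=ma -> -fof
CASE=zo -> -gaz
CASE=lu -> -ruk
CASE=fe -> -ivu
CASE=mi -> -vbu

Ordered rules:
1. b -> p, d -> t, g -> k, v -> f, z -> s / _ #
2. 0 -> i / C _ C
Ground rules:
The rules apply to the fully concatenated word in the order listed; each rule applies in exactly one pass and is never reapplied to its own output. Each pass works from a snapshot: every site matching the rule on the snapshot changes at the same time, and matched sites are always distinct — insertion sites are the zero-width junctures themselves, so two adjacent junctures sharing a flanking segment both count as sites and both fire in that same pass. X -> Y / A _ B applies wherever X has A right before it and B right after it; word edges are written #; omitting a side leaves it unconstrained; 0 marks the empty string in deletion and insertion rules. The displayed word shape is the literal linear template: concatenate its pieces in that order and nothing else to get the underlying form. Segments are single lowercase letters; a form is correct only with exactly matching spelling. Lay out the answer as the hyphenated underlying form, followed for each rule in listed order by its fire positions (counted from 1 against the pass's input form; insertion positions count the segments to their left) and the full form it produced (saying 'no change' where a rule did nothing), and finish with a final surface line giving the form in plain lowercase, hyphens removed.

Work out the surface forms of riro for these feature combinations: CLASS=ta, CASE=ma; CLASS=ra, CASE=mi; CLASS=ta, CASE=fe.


cell CLASS=ta, CASE=ma:
underlying: riro-fof-z
1. b -> p, d -> t, g -> k, v -> f, z -> s / _ #: fires at position(s) 8: rirofofs
2. 0 -> i / C _ C: inserts after position(s) 7: rirofofis
surface: rirofofis

cell CLASS=ra, CASE=mi:
underlying: riro-vbu-ze
1. b -> p, d -> t, g -> k, v -> f, z -> s / _ #: no change
2. 0 -> i / C _ C: inserts after position(s) 5: rirovibuze
surface: rirovibuze

cell CLASS=ta, CASE=fe:
underlying: riro-ivu-z
1. b -> p, d -> t, g -> k, v -> f, z -> s / _ #: fires at position(s) 8: riroivus
2. 0 -> i / C _ C: no change
surface: riroivus


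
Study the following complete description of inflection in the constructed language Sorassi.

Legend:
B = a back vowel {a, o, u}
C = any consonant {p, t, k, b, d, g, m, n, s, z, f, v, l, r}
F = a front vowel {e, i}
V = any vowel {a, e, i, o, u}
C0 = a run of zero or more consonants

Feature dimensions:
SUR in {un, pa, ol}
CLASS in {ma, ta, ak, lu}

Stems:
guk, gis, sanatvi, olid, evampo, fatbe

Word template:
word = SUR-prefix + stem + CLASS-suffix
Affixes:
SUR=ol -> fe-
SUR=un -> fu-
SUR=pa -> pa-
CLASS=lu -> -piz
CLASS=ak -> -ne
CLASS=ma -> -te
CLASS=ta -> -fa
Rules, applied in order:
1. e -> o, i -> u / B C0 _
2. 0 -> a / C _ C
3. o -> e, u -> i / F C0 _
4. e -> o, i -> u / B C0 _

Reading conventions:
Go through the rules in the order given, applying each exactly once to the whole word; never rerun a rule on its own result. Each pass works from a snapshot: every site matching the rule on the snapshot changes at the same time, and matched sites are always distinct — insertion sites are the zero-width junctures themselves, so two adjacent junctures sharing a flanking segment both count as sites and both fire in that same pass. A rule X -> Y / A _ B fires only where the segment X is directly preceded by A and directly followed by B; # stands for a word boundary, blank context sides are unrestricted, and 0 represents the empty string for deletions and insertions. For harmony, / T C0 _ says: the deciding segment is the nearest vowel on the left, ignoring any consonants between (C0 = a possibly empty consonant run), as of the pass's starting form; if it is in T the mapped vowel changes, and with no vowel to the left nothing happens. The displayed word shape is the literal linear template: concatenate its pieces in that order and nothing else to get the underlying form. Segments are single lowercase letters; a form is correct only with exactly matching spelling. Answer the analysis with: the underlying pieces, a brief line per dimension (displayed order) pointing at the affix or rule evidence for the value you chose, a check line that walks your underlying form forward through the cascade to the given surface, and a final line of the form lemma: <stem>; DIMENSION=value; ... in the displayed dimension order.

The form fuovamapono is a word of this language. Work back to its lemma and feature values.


underlying: fu-evampo-ne
SUR=un - signalled by the affix fu-
CLASS=ak - signalled by the affix -ne
check: fuevampone -> fuovampono -> fuovamapono -> fuovamapono -> fuovamapono
lemma: evampo; SUR=un; CLASS=ak


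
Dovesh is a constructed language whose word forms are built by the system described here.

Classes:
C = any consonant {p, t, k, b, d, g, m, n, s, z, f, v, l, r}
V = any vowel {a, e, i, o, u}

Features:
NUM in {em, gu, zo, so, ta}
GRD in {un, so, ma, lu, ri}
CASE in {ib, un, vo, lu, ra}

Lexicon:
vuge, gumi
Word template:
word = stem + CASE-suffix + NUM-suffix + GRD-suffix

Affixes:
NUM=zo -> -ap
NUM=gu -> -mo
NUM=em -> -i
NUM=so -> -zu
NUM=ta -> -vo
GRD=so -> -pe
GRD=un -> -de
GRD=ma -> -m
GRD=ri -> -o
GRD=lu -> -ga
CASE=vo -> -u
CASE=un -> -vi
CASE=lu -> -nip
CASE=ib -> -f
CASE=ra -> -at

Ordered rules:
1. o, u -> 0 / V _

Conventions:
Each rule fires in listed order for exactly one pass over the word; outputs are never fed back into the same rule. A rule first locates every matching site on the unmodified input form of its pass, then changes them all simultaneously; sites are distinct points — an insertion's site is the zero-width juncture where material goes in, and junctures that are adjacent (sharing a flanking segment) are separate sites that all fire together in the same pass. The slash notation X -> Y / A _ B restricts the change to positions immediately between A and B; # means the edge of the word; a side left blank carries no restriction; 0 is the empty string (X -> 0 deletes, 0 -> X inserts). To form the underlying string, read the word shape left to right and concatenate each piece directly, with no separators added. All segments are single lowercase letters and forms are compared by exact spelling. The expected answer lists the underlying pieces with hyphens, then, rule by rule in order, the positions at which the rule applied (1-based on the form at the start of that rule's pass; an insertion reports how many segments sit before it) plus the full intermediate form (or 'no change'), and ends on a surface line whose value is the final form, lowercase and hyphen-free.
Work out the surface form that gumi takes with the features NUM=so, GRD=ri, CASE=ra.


underlying: gumi-at-zu-o
1. o, u -> 0 / V _: fires at position(s) 9: gumiatzu
surface: gumiatzu


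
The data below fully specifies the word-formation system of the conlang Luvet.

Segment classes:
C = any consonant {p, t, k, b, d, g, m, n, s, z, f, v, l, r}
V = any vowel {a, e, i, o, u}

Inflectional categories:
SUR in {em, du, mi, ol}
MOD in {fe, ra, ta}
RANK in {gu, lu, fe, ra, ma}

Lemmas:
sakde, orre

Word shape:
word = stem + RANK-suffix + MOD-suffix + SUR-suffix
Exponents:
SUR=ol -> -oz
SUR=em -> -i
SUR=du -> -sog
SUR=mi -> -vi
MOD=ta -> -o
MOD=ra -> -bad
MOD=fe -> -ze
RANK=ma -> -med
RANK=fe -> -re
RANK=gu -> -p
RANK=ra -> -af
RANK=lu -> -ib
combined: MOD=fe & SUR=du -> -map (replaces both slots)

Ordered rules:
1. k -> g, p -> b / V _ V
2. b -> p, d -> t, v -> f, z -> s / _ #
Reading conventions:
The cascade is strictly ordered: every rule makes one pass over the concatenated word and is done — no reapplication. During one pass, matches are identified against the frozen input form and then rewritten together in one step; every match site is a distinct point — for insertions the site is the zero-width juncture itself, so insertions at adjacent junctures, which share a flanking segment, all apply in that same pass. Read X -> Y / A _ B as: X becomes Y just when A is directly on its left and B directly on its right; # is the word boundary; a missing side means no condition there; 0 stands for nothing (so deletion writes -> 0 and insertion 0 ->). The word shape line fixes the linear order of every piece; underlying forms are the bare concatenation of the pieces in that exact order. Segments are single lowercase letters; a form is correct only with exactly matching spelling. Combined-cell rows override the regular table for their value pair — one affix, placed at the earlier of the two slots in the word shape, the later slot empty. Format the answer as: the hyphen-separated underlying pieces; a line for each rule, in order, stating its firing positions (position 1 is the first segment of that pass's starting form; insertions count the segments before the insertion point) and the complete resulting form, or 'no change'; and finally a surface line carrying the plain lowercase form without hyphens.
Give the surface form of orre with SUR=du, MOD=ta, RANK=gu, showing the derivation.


underlying: orre-p-o-sog
1. k -> g, p -> b / V _ V: fires at position(s) 5: orrebosog
2. b -> p, d -> t, v -> f, z -> s / _ #: no change
surface: orrebosog


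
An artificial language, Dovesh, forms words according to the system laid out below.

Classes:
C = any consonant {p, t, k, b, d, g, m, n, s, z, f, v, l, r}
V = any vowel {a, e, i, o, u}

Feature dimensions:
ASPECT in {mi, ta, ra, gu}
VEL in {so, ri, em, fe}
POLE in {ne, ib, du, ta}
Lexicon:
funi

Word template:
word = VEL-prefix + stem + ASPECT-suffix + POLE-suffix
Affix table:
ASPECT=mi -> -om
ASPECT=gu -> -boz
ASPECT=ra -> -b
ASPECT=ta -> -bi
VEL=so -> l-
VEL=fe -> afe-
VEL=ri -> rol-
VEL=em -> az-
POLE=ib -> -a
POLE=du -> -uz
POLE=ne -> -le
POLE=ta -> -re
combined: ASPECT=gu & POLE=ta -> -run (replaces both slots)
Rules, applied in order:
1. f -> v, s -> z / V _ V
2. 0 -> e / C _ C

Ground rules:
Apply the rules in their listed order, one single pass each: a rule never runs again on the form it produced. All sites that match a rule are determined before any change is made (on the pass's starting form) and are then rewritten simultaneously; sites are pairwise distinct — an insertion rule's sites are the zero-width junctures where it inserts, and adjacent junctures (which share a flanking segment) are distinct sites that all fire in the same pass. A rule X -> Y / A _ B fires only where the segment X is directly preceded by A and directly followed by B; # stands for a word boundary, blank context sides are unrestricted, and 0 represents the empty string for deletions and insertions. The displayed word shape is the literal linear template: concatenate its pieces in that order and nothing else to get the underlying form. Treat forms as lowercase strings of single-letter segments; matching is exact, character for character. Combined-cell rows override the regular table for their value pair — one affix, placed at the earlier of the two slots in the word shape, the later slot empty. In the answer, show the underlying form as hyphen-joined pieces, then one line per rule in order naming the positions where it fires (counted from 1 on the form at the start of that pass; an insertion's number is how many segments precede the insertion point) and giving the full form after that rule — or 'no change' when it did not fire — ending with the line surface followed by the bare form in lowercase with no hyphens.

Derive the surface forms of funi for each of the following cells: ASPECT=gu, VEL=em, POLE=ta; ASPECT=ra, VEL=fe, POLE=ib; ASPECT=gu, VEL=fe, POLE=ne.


cell ASPECT=gu, VEL=em, POLE=ta:
underlying: az-funi-run
1. f -> v, s -> z / V _ V: no change
2. 0 -> e / C _ C: inserts after position(s) 2: azefunirun
surface: azefunirun

cell ASPECT=ra, VEL=fe, POLE=ib:
underlying: afe-funi-b-a
1. f -> v, s -> z / V _ V: fires at position(s) 2, 4: avevuniba
2. 0 -> e / C _ C: no change
surface: avevuniba

cell ASPECT=gu, VEL=fe, POLE=ne:
underlying: afe-funi-boz-le
1. f -> v, s -> z / V _ V: fires at position(s) 2, 4: avevunibozle
2. 0 -> e / C _ C: inserts after position(s) 10: avevunibozele
surface: avevunibozele


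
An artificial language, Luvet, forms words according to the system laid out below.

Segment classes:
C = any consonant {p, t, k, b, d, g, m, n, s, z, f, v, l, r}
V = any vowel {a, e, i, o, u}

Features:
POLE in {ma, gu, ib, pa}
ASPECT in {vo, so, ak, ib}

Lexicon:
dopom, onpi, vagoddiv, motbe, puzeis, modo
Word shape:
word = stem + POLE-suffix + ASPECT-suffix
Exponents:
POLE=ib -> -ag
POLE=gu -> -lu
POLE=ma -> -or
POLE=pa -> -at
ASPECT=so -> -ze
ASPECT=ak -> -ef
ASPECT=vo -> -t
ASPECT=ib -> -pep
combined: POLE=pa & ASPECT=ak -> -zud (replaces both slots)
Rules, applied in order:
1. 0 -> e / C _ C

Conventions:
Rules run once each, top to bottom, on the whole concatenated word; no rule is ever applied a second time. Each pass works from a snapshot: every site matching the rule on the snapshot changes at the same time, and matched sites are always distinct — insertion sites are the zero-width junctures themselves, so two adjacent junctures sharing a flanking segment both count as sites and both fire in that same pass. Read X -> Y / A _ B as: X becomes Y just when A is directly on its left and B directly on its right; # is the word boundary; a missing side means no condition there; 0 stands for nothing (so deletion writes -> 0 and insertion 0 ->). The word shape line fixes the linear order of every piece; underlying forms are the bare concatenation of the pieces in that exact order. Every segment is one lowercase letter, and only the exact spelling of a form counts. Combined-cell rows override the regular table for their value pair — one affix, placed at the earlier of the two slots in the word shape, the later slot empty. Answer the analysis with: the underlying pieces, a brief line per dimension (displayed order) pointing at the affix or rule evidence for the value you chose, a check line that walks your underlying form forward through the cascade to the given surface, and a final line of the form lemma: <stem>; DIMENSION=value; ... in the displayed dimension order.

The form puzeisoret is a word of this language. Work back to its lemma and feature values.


underlying: puzeis-or-t
POLE=ma - signalled by the affix -or
ASPECT=vo - signalled by the affix -t
check: puzeisort -> puzeisoret
lemma: puzeis; POLE=ma; ASPECT=vo


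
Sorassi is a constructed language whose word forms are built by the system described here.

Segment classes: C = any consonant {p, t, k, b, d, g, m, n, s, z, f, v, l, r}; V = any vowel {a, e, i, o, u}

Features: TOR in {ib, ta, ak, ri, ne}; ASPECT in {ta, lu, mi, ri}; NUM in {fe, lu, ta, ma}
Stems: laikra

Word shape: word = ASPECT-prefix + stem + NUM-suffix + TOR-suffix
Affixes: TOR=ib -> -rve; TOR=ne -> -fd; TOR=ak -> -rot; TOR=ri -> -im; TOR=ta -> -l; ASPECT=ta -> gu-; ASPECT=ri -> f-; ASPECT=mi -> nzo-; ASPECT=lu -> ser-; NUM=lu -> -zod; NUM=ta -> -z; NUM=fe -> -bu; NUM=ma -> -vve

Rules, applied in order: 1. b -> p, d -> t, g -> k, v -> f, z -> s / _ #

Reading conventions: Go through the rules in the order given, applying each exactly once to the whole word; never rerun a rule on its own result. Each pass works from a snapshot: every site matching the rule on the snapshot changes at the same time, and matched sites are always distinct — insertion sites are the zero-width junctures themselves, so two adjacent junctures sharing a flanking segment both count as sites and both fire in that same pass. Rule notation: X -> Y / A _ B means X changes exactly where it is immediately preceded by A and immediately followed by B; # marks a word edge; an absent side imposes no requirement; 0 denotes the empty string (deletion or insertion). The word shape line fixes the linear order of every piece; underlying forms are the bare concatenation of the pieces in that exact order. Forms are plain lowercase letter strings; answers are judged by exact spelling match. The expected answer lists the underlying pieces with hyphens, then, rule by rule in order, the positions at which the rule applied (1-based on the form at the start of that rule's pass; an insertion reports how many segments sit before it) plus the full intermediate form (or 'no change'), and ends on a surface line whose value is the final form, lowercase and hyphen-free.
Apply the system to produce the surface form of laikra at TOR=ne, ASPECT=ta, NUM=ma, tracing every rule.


underlying: gu-laikra-vve-fd
1. b -> p, d -> t, g -> k, v -> f, z -> s / _ #: fires at position(s) 13: gulaikravveft
surface: gulaikravveft


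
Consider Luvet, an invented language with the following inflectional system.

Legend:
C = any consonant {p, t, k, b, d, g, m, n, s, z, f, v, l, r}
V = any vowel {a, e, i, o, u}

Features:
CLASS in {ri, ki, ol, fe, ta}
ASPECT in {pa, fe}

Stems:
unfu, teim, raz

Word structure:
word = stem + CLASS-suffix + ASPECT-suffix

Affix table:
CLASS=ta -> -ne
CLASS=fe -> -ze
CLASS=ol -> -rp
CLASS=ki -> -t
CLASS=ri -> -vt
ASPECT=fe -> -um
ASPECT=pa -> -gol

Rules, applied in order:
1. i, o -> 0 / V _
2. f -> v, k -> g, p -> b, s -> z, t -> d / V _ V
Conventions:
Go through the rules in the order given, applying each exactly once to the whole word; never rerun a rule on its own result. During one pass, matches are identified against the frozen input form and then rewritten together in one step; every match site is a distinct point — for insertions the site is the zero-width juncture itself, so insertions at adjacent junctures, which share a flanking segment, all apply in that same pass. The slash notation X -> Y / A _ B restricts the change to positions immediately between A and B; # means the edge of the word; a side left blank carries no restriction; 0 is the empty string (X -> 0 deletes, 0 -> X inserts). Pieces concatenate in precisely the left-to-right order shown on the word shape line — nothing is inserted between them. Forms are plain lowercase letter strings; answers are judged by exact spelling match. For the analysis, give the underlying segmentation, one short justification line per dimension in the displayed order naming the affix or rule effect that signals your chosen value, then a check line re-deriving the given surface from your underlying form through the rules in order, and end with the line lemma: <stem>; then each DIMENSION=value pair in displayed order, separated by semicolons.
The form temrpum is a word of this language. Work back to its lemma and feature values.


underlying: teim-rp-um
CLASS=ol - signalled by the affix -rp
ASPECT=fe - signalled by the affix -um
check: teimrpum -> temrpum -> temrpum
lemma: teim; CLASS=ol; ASPECT=fe


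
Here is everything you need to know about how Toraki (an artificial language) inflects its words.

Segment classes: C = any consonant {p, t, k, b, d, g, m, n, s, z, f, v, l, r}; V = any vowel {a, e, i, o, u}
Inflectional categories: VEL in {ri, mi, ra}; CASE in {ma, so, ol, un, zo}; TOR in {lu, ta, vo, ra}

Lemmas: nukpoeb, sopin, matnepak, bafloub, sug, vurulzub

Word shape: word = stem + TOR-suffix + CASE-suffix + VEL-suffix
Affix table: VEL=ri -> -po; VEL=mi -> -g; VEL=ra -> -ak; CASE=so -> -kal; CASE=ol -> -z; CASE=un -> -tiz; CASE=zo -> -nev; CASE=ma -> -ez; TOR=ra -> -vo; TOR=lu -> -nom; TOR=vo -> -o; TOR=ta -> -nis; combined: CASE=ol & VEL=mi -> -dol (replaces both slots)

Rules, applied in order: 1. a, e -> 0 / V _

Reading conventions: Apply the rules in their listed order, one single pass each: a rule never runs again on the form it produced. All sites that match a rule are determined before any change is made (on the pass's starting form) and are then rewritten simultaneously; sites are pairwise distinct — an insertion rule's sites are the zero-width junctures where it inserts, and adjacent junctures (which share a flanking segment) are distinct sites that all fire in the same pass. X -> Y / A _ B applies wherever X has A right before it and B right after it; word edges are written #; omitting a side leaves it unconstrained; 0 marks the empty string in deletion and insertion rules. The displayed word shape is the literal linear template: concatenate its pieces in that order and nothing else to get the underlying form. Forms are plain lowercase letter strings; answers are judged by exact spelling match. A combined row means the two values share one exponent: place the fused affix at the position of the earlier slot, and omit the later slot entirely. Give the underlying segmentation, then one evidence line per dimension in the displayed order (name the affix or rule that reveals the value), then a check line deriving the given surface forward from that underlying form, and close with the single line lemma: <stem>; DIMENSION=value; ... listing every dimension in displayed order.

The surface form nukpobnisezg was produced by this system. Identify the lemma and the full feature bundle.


underlying: nukpoeb-nis-ez-g
VEL=mi - signalled by the affix -g
CASE=ma - signalled by the affix -ez
TOR=ta - signalled by the affix -nis
check: nukpoebnisezg -> nukpobnisezg
lemma: nukpoeb; VEL=mi; CASE=ma; TOR=ta


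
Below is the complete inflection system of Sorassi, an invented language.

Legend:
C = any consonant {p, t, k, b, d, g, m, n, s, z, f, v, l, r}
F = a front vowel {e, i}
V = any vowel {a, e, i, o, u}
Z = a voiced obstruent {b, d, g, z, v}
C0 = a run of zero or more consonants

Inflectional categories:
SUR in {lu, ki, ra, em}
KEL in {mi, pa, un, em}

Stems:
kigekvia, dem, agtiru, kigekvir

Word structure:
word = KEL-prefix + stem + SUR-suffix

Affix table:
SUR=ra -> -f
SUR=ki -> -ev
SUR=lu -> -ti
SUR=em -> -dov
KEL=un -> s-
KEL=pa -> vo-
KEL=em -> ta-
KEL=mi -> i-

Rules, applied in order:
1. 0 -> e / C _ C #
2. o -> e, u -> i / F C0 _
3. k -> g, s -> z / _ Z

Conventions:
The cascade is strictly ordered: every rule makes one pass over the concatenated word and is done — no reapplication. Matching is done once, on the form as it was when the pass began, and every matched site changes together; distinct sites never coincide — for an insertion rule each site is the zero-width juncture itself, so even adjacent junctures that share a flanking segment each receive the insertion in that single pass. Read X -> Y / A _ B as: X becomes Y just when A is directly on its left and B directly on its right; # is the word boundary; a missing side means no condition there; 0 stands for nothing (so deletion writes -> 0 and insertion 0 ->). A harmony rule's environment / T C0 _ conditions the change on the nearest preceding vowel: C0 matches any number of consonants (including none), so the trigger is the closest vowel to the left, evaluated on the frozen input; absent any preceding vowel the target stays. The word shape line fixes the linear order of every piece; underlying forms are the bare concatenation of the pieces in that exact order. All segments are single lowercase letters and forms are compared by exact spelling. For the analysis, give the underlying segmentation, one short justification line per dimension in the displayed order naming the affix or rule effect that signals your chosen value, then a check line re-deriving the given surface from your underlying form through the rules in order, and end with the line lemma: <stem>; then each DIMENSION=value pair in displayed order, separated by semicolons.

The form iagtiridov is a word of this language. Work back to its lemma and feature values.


underlying: i-agtiru-dov
SUR=em - signalled by the affix -dov
KEL=mi - signalled by the affix i-
check: iagtirudov -> iagtirudov -> iagtiridov -> iagtiridov
lemma: agtiru; SUR=em; KEL=mi
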